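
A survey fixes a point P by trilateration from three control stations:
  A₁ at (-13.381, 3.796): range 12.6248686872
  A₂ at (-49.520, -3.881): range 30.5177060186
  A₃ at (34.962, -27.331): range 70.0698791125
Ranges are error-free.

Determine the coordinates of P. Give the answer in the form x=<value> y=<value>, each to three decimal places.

eq1: (x + 13.381)² + (y − 3.796)² = 12.6248686872²
eq2: (x + 49.520)² + (y + 3.881)² = 30.5177060186²
eq3: (x − 34.962)² + (y + 27.331)² = 70.0698791125²
eq3−eq1, eq3−eq2 (x²,y² cancel):
  -96.686·x + 62.254·y = 2974.536421
  -168.964·x + 46.900·y = 4476.425134
det = -96.686·46.900 − 62.254·-168.964 = 5984.111456
x = (2974.536421·46.900 − 62.254·4476.425134) / 5984.111456 = -23.256521
y = (-96.686·4476.425134 − 2974.536421·-168.964) / 5984.111456 = 11.661202

x=-23.257 y=11.661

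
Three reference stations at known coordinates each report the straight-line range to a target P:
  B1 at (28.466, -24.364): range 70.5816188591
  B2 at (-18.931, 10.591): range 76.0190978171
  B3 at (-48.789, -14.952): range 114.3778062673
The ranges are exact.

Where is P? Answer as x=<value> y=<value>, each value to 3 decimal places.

x=49.886 y=42.889

eq1: (x − 28.466)² + (y + 24.364)² = 70.5816188591²
eq2: (x + 18.931)² + (y − 10.591)² = 76.0190978171²
eq3: (x + 48.789)² + (y + 14.952)² = 114.3778062673²
eq3−eq2, eq3−eq1 (x²,y² cancel):
  59.716·x + 51.086·y = 5170.002551
  154.510·x − 18.824·y = 6900.506473
det = 59.716·-18.824 − 51.086·154.510 = -9017.391844
x = (5170.002551·-18.824 − 51.086·6900.506473) / -9017.391844 = 49.885755
y = (59.716·6900.506473 − 5170.002551·154.510) / -9017.391844 = 42.888948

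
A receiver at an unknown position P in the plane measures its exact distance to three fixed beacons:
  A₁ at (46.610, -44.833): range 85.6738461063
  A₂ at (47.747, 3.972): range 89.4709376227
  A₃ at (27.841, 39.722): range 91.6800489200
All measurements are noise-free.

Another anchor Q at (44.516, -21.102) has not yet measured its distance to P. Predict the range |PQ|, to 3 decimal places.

eq1: (x − 46.610)² + (y + 44.833)² = 85.6738461063²
eq2: (x − 47.747)² + (y − 3.972)² = 89.4709376227²
eq3: (x − 27.841)² + (y − 39.722)² = 91.6800489200²
eq3−eq1, eq3−eq2 (x²,y² cancel):
  37.538·x − 169.110·y = 2894.754887
  39.812·x − 71.500·y = 342.776919
det = 37.538·-71.500 − -169.110·39.812 = 4048.640320
x = (2894.754887·-71.500 − -169.110·342.776919) / 4048.640320 = -36.804447
y = (37.538·342.776919 − 2894.754887·39.812) / 4048.640320 = -25.287211
|P − Q| = √((-36.804447 − 44.516)² + (-25.287211 − -21.102)²) = 81.428074

81.428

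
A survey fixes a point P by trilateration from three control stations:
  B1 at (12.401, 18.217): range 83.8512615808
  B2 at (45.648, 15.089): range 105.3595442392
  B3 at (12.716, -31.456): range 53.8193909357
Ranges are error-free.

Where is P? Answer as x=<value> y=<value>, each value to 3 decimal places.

x=-38.313 y=-48.559

eq1: (x − 12.401)² + (y − 18.217)² = 83.8512615808²
eq2: (x − 45.648)² + (y − 15.089)² = 105.3595442392²
eq3: (x − 12.716)² + (y + 31.456)² = 53.8193909357²
eq2−eq3, eq2−eq1 (x²,y² cancel):
  -65.864·x − 93.090·y = 7043.865489
  -66.494·x + 6.256·y = 2243.825559
det = -65.864·6.256 − -93.090·-66.494 = -6601.971644
x = (7043.865489·6.256 − -93.090·2243.825559) / -6601.971644 = -38.313425
y = (-65.864·2243.825559 − 7043.865489·-66.494) / -6601.971644 = -48.559352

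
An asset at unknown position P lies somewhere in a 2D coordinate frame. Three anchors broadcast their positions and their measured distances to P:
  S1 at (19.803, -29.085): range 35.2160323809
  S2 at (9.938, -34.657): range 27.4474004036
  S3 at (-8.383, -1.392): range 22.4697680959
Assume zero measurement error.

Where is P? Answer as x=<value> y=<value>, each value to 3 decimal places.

x=-14.867 y=-22.906

eq1: (x − 19.803)² + (y + 29.085)² = 35.2160323809²
eq2: (x − 9.938)² + (y + 34.657)² = 27.4474004036²
eq3: (x + 8.383)² + (y + 1.392)² = 22.4697680959²
eq1−eq3, eq1−eq2 (x²,y² cancel):
  -56.372·x + 55.386·y = -430.605223
  -19.730·x − 11.144·y = 548.584607
det = -56.372·-11.144 − 55.386·-19.730 = 1720.975348
x = (-430.605223·-11.144 − 55.386·548.584607) / 1720.975348 = -14.866711
y = (-56.372·548.584607 − -430.605223·-19.730) / 1720.975348 = -22.905995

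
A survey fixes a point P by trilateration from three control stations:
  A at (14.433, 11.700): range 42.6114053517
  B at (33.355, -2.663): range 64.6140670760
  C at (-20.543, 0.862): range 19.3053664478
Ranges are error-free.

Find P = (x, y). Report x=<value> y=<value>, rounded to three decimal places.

x=-27.576 y=18.841

eq1: (x − 14.433)² + (y − 11.700)² = 42.6114053517²
eq2: (x − 33.355)² + (y + 2.663)² = 64.6140670760²
eq3: (x + 20.543)² + (y − 0.862)² = 19.3053664478²
eq2−eq3, eq2−eq1 (x²,y² cancel):
  -107.796·x + 7.050·y = 3105.390789
  -37.844·x + 28.726·y = 1584.799693
det = -107.796·28.726 − 7.050·-37.844 = -2829.747696
x = (3105.390789·28.726 − 7.050·1584.799693) / -2829.747696 = -27.575822
y = (-107.796·1584.799693 − 3105.390789·-37.844) / -2829.747696 = 18.840782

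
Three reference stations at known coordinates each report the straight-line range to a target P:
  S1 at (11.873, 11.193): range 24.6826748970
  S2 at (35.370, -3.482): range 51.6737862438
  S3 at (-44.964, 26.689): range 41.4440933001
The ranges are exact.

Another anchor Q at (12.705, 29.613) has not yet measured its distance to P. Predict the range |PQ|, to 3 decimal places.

eq1: (x − 11.873)² + (y − 11.193)² = 24.6826748970²
eq2: (x − 35.370)² + (y + 3.482)² = 51.6737862438²
eq3: (x + 44.964)² + (y − 26.689)² = 41.4440933001²
eq1−eq2, eq1−eq3 (x²,y² cancel):
  46.994·x − 29.350·y = -1064.035899
  -113.674·x + 30.992·y = 1359.434210
det = 46.994·30.992 − -29.350·-113.674 = -1879.893852
x = (-1064.035899·30.992 − -29.350·1359.434210) / -1879.893852 = -3.682545
y = (46.994·1359.434210 − -1064.035899·-113.674) / -1879.893852 = 30.357015
|P − Q| = √((-3.682545 − 12.705)² + (30.357015 − 29.613)²) = 16.404426

16.404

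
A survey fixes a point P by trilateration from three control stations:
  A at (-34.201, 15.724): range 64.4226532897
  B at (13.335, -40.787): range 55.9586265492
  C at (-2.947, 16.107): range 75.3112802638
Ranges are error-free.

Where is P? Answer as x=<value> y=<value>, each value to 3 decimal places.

eq1: (x + 34.201)² + (y − 15.724)² = 64.4226532897²
eq2: (x − 13.335)² + (y + 40.787)² = 55.9586265492²
eq3: (x + 2.947)² + (y − 16.107)² = 75.3112802638²
eq1−eq2, eq1−eq3 (x²,y² cancel):
  95.072·x − 113.022·y = 1443.359389
  62.508·x + 0.766·y = -2670.342997
det = 95.072·0.766 − -113.022·62.508 = 7137.604328
x = (1443.359389·0.766 − -113.022·-2670.342997) / 7137.604328 = -42.129247
y = (95.072·-2670.342997 − 1443.359389·62.508) / 7137.604328 = -48.208943

x=-42.129 y=-48.209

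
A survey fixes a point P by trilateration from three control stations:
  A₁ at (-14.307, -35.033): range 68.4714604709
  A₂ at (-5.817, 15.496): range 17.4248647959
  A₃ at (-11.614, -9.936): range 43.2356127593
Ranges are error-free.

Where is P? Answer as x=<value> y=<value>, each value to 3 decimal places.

x=-5.902 y=32.921

eq1: (x + 14.307)² + (y + 35.033)² = 68.4714604709²
eq2: (x + 5.817)² + (y − 15.496)² = 17.4248647959²
eq3: (x + 11.614)² + (y + 9.936)² = 43.2356127593²
eq3−eq1, eq3−eq2 (x²,y² cancel):
  -5.386·x − 50.194·y = -1620.630442
  11.594·x + 50.864·y = 1606.046711
det = -5.386·50.864 − -50.194·11.594 = 307.995732
x = (-1620.630442·50.864 − -50.194·1606.046711) / 307.995732 = -5.902154
y = (-5.386·1606.046711 − -1620.630442·11.594) / 307.995732 = 32.920657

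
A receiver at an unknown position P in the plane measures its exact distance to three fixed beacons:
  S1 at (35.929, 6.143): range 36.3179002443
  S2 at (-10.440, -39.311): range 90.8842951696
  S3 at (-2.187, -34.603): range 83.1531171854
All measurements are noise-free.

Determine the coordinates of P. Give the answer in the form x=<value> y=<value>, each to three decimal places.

x=30.161 y=42.000

eq1: (x − 35.929)² + (y − 6.143)² = 36.3179002443²
eq2: (x + 10.440)² + (y + 39.311)² = 90.8842951696²
eq3: (x + 2.187)² + (y + 34.603)² = 83.1531171854²
eq1−eq3, eq1−eq2 (x²,y² cancel):
  -76.232·x − 81.492·y = -5721.929931
  -92.738·x − 90.908·y = -6615.246399
det = -76.232·-90.908 − -81.492·-92.738 = -627.306440
x = (-5721.929931·-90.908 − -81.492·-6615.246399) / -627.306440 = 30.161421
y = (-76.232·-6615.246399 − -5721.929931·-92.738) / -627.306440 = 42.000006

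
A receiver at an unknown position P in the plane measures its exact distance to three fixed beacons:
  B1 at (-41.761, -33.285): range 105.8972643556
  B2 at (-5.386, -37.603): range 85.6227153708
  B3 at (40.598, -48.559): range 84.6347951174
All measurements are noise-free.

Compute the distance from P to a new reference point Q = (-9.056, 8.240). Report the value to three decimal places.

eq1: (x + 41.761)² + (y + 33.285)² = 105.8972643556²
eq2: (x + 5.386)² + (y + 37.603)² = 85.6227153708²
eq3: (x − 40.598)² + (y + 48.559)² = 84.6347951174²
eq1−eq2, eq1−eq3 (x²,y² cancel):
  72.750·x − 8.636·y = 2474.103470
  164.718·x − 30.548·y = 5205.483792
det = 72.750·-30.548 − -8.636·164.718 = -799.862352
x = (2474.103470·-30.548 − -8.636·5205.483792) / -799.862352 = 38.287031
y = (72.750·5205.483792 − 2474.103470·164.718) / -799.862352 = 36.044239
|P − Q| = √((38.287031 − -9.056)² + (36.044239 − 8.240)²) = 54.903900

54.904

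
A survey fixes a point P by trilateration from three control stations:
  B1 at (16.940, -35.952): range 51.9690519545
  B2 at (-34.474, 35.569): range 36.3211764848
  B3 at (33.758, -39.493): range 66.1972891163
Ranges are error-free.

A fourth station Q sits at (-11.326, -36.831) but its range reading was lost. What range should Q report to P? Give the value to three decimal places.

41.509

eq1: (x − 16.940)² + (y + 35.952)² = 51.9690519545²
eq2: (x + 34.474)² + (y − 35.569)² = 36.3211764848²
eq3: (x − 33.758)² + (y + 39.493)² = 66.1972891163²
eq1−eq3, eq1−eq2 (x²,y² cancel):
  33.636·x − 7.082·y = -561.509016
  -102.828·x + 143.042·y = 2255.655033
det = 33.636·143.042 − -7.082·-102.828 = 4083.132816
x = (-561.509016·143.042 − -7.082·2255.655033) / 4083.132816 = -15.758690
y = (33.636·2255.655033 − -561.509016·-102.828) / 4083.132816 = 4.440797
|P − Q| = √((-15.758690 − -11.326)² + (4.440797 − -36.831)²) = 41.509155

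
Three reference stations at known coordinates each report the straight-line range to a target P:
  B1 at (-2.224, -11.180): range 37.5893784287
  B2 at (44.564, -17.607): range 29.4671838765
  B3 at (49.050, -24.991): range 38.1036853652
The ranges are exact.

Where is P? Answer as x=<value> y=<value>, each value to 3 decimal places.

eq1: (x + 2.224)² + (y + 11.180)² = 37.5893784287²
eq2: (x − 44.564)² + (y + 17.607)² = 29.4671838765²
eq3: (x − 49.050)² + (y + 24.991)² = 38.1036853652²
eq2−eq1, eq2−eq3 (x²,y² cancel):
  -93.576·x + 12.854·y = -2710.664414
  8.972·x − 14.768·y = 150.920123
det = -93.576·-14.768 − 12.854·8.972 = 1266.604280
x = (-2710.664414·-14.768 − 12.854·150.920123) / 1266.604280 = 30.073453
y = (-93.576·150.920123 − -2710.664414·8.972) / 1266.604280 = 8.051117

x=30.073 y=8.051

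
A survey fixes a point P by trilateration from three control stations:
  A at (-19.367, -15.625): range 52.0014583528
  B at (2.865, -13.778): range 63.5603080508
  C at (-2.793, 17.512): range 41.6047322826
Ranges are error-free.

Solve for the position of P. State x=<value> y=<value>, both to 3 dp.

x=-42.101 y=31.144

eq1: (x + 19.367)² + (y + 15.625)² = 52.0014583528²
eq2: (x − 2.865)² + (y + 13.778)² = 63.5603080508²
eq3: (x + 2.793)² + (y − 17.512)² = 41.6047322826²
eq3−eq1, eq3−eq2 (x²,y² cancel):
  -33.148·x − 66.274·y = -668.447602
  11.316·x − 62.580·y = -2425.388495
det = -33.148·-62.580 − -66.274·11.316 = 2824.358424
x = (-668.447602·-62.580 − -66.274·-2425.388495) / 2824.358424 = -42.101153
y = (-33.148·-2425.388495 − -668.447602·11.316) / 2824.358424 = 31.143686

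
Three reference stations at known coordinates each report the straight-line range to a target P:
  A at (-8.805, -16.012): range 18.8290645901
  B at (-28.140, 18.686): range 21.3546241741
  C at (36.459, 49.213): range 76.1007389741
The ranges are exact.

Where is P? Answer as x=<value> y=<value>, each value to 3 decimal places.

x=-20.500 y=-1.255

eq1: (x + 8.805)² + (y + 16.012)² = 18.8290645901²
eq2: (x + 28.140)² + (y − 18.686)² = 21.3546241741²
eq3: (x − 36.459)² + (y − 49.213)² = 76.1007389741²
eq3−eq2, eq3−eq1 (x²,y² cancel):
  -129.198·x − 61.054·y = 2725.150645
  -90.528·x − 130.450·y = 2019.522918
det = -129.198·-130.450 − -61.054·-90.528 = 11326.782588
x = (2725.150645·-130.450 − -61.054·2019.522918) / 11326.782588 = -20.499727
y = (-129.198·2019.522918 − 2725.150645·-90.528) / 11326.782588 = -1.255068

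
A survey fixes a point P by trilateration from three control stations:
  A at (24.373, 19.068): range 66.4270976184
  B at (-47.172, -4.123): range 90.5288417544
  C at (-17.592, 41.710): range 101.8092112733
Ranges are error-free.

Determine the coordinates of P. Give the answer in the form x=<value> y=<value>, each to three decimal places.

eq1: (x − 24.373)² + (y − 19.068)² = 66.4270976184²
eq2: (x + 47.172)² + (y + 4.123)² = 90.5288417544²
eq3: (x + 17.592)² + (y − 41.710)² = 101.8092112733²
eq2−eq3, eq2−eq1 (x²,y² cancel):
  59.160·x + 91.666·y = -2362.638460
  143.090·x + 46.382·y = 2498.346931
det = 59.160·46.382 − 91.666·143.090 = -10372.528820
x = (-2362.638460·46.382 − 91.666·2498.346931) / -10372.528820 = 32.643666
y = (59.160·2498.346931 − -2362.638460·143.090) / -10372.528820 = -46.842207

x=32.644 y=-46.842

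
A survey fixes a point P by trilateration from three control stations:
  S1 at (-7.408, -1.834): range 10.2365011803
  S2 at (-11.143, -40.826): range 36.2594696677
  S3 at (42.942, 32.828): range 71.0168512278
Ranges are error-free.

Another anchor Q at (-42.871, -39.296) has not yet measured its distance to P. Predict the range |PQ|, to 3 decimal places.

42.836

eq1: (x + 7.408)² + (y + 1.834)² = 10.2365011803²
eq2: (x + 11.143)² + (y + 40.826)² = 36.2594696677²
eq3: (x − 42.942)² + (y − 32.828)² = 71.0168512278²
eq3−eq2, eq3−eq1 (x²,y² cancel):
  -108.170·x − 147.308·y = 2597.879795
  -100.700·x − 69.324·y = 2075.156274
det = -108.170·-69.324 − -147.308·-100.700 = -7335.138520
x = (2597.879795·-69.324 − -147.308·2075.156274) / -7335.138520 = -17.121926
y = (-108.170·2075.156274 − 2597.879795·-100.700) / -7335.138520 = -5.062868
|P − Q| = √((-17.121926 − -42.871)² + (-5.062868 − -39.296)²) = 42.835991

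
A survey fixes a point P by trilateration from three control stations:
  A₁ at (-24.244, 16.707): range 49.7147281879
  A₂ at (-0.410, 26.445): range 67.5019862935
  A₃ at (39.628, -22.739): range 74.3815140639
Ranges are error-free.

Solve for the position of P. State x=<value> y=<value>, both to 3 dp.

x=-34.174 y=-32.006

eq1: (x + 24.244)² + (y − 16.707)² = 49.7147281879²
eq2: (x + 0.410)² + (y − 26.445)² = 67.5019862935²
eq3: (x − 39.628)² + (y + 22.739)² = 74.3815140639²
eq2−eq3, eq2−eq1 (x²,y² cancel):
  80.076·x − 98.368·y = 411.842899
  -47.668·x − 19.476·y = 2252.353215
det = 80.076·-19.476 − -98.368·-47.668 = -6248.566000
x = (411.842899·-19.476 − -98.368·2252.353215) / -6248.566000 = -34.173989
y = (80.076·2252.353215 − 411.842899·-47.668) / -6248.566000 = -32.005930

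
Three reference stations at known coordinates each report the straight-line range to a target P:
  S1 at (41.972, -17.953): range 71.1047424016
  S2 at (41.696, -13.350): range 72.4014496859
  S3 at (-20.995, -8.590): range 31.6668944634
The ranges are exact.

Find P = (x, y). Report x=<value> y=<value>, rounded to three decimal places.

x=-25.657 y=-39.912

eq1: (x − 41.972)² + (y + 17.953)² = 71.1047424016²
eq2: (x − 41.696)² + (y + 13.350)² = 72.4014496859²
eq3: (x + 20.995)² + (y + 8.590)² = 31.6668944634²
eq1−eq3, eq1−eq2 (x²,y² cancel):
  -125.934·x + 18.726·y = 2483.711319
  -0.552·x + 9.206·y = -353.265602
det = -125.934·9.206 − 18.726·-0.552 = -1149.011652
x = (2483.711319·9.206 − 18.726·-353.265602) / -1149.011652 = -25.657092
y = (-125.934·-353.265602 − 2483.711319·-0.552) / -1149.011652 = -39.911831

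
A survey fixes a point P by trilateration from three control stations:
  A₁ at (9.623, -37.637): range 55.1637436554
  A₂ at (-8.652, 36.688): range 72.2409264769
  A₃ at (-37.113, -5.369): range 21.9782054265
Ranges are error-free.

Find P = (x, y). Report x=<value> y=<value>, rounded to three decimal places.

eq1: (x − 9.623)² + (y + 37.637)² = 55.1637436554²
eq2: (x + 8.652)² + (y − 36.688)² = 72.2409264769²
eq3: (x + 37.113)² + (y + 5.369)² = 21.9782054265²
eq3−eq2, eq3−eq1 (x²,y² cancel):
  56.922·x + 84.114·y = -4721.044426
  93.472·x − 64.536·y = -2457.052132
det = 56.922·-64.536 − 84.114·93.472 = -11535.822000
x = (-4721.044426·-64.536 − 84.114·-2457.052132) / -11535.822000 = -44.327123
y = (56.922·-2457.052132 − -4721.044426·93.472) / -11535.822000 = -26.129490

x=-44.327 y=-26.129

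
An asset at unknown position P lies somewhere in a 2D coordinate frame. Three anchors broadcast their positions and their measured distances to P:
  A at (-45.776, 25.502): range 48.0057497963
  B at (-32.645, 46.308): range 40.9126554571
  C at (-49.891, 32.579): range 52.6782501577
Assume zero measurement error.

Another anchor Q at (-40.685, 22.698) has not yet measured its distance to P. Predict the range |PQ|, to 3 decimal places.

eq1: (x + 45.776)² + (y − 25.502)² = 48.0057497963²
eq2: (x + 32.645)² + (y − 46.308)² = 40.9126554571²
eq3: (x + 49.891)² + (y − 32.579)² = 52.6782501577²
eq1−eq3, eq1−eq2 (x²,y² cancel):
  -8.230·x + 14.154·y = 334.262916
  26.262·x + 41.612·y = 1095.039346
det = -8.230·41.612 − 14.154·26.262 = -714.179108
x = (334.262916·41.612 − 14.154·1095.039346) / -714.179108 = 2.226106
y = (-8.230·1095.039346 − 334.262916·26.262) / -714.179108 = 24.910539
|P − Q| = √((2.226106 − -40.685)² + (24.910539 − 22.698)²) = 42.968109

42.968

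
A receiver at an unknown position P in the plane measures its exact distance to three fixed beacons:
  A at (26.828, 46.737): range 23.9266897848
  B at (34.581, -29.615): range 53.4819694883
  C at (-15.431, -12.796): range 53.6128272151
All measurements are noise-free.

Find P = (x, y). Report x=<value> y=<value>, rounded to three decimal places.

x=24.554 y=22.919

eq1: (x − 26.828)² + (y − 46.737)² = 23.9266897848²
eq2: (x − 34.581)² + (y + 29.615)² = 53.4819694883²
eq3: (x + 15.431)² + (y + 12.796)² = 53.6128272151²
eq1−eq3, eq1−eq2 (x²,y² cancel):
  -84.518·x − 119.066·y = -4804.084134
  15.506·x − 152.704·y = -3119.029543
det = -84.518·-152.704 − -119.066·15.506 = 14752.474068
x = (-4804.084134·-152.704 − -119.066·-3119.029543) / 14752.474068 = 24.554017
y = (-84.518·-3119.029543 − -4804.084134·15.506) / 14752.474068 = 22.918615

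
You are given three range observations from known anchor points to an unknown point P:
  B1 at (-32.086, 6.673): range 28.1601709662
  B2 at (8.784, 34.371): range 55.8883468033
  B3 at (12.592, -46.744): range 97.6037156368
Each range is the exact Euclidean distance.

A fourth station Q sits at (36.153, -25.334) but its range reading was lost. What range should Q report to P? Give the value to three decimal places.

100.180

eq1: (x + 32.086)² + (y − 6.673)² = 28.1601709662²
eq2: (x − 8.784)² + (y − 34.371)² = 55.8883468033²
eq3: (x − 12.592)² + (y + 46.744)² = 97.6037156368²
eq2−eq3, eq2−eq1 (x²,y² cancel):
  7.616·x − 162.230·y = -5317.942295
  -81.740·x − 55.396·y = 2146.028108
det = 7.616·-55.396 − -162.230·-81.740 = -13682.576136
x = (-5317.942295·-55.396 − -162.230·2146.028108) / -13682.576136 = -46.975282
y = (7.616·2146.028108 − -5317.942295·-81.740) / -13682.576136 = 30.574977
|P − Q| = √((-46.975282 − 36.153)² + (30.574977 − -25.334)²) = 100.180462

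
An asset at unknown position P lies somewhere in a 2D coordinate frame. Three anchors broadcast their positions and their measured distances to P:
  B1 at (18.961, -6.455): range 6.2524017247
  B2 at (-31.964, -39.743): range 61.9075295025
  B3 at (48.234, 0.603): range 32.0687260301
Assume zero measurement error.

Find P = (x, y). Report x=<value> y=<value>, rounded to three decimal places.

x=16.198 y=-0.846

eq1: (x − 18.961)² + (y + 6.455)² = 6.2524017247²
eq2: (x + 31.964)² + (y + 39.743)² = 61.9075295025²
eq3: (x − 48.234)² + (y − 0.603)² = 32.0687260301²
eq1−eq3, eq1−eq2 (x²,y² cancel):
  58.546·x + 14.116·y = 936.385157
  -101.850·x − 66.576·y = -1593.432883
det = 58.546·-66.576 − 14.116·-101.850 = -2460.043896
x = (936.385157·-66.576 − 14.116·-1593.432883) / -2460.043896 = 16.198036
y = (58.546·-1593.432883 − 936.385157·-101.850) / -2460.043896 = -0.846207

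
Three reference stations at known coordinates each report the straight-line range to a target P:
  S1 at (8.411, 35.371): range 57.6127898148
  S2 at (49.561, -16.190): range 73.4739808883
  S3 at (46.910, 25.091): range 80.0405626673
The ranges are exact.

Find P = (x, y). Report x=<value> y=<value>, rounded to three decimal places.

eq1: (x − 8.411)² + (y − 35.371)² = 57.6127898148²
eq2: (x − 49.561)² + (y + 16.190)² = 73.4739808883²
eq3: (x − 46.910)² + (y − 25.091)² = 80.0405626673²
eq2−eq1, eq2−eq3 (x²,y² cancel):
  -82.300·x + 103.122·y = 682.636058
  -5.302·x + 82.562·y = -896.368245
det = -82.300·82.562 − 103.122·-5.302 = -6248.099756
x = (682.636058·82.562 − 103.122·-896.368245) / -6248.099756 = -23.814454
y = (-82.300·-896.368245 − 682.636058·-5.302) / -6248.099756 = -12.386237

x=-23.814 y=-12.386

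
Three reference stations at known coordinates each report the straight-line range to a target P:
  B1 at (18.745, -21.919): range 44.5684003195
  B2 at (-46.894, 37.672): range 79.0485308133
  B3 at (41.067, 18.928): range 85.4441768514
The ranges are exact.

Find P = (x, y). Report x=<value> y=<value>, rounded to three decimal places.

eq1: (x − 18.745)² + (y + 21.919)² = 44.5684003195²
eq2: (x + 46.894)² + (y − 37.672)² = 79.0485308133²
eq3: (x − 41.067)² + (y − 18.928)² = 85.4441768514²
eq1−eq2, eq1−eq3 (x²,y² cancel):
  -131.278·x + 119.182·y = -1475.918683
  44.644·x + 81.694·y = -4101.414964
det = -131.278·81.694 − 119.182·44.644 = -16045.386140
x = (-1475.918683·81.694 − 119.182·-4101.414964) / -16045.386140 = -22.949970
y = (-131.278·-4101.414964 − -1475.918683·44.644) / -16045.386140 = -37.662943

x=-22.950 y=-37.663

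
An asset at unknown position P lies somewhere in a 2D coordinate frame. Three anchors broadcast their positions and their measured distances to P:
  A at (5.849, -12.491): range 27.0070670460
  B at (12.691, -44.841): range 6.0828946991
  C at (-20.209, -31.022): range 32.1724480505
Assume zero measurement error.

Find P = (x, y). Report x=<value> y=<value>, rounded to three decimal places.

eq1: (x − 5.849)² + (y + 12.491)² = 27.0070670460²
eq2: (x − 12.691)² + (y + 44.841)² = 6.0828946991²
eq3: (x + 20.209)² + (y + 31.022)² = 32.1724480505²
eq1−eq3, eq1−eq2 (x²,y² cancel):
  -52.116·x − 37.062·y = 874.847540
  13.684·x − 64.700·y = 2673.920943
det = -52.116·-64.700 − -37.062·13.684 = 3879.061608
x = (874.847540·-64.700 − -37.062·2673.920943) / 3879.061608 = 10.955800
y = (-52.116·2673.920943 − 874.847540·13.684) / 3879.061608 = -39.010847

x=10.956 y=-39.011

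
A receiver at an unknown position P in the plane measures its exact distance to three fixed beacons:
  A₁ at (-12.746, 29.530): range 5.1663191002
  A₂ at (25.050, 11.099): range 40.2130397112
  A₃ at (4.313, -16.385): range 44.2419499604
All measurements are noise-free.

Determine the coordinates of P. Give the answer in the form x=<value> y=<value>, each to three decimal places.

x=-12.911 y=24.366

eq1: (x + 12.746)² + (y − 29.530)² = 5.1663191002²
eq2: (x − 25.050)² + (y − 11.099)² = 40.2130397112²
eq3: (x − 4.313)² + (y + 16.385)² = 44.2419499604²
eq2−eq1, eq2−eq3 (x²,y² cancel):
  -75.592·x + 36.862·y = 1874.188825
  -41.474·x − 54.968·y = -803.881680
det = -75.592·-54.968 − 36.862·-41.474 = 5683.955644
x = (1874.188825·-54.968 − 36.862·-803.881680) / 5683.955644 = -12.911382
y = (-75.592·-803.881680 − 1874.188825·-41.474) / 5683.955644 = 24.366329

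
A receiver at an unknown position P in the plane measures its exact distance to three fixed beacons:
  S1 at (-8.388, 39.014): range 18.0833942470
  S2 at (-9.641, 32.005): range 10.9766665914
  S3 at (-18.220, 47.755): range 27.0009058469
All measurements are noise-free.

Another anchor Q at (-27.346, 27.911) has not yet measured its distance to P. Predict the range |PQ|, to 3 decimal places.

16.293

eq1: (x + 8.388)² + (y − 39.014)² = 18.0833942470²
eq2: (x + 9.641)² + (y − 32.005)² = 10.9766665914²
eq3: (x + 18.220)² + (y − 47.755)² = 27.0009058469²
eq1−eq3, eq1−eq2 (x²,y² cancel):
  -19.664·x + 17.482·y = 618.017916
  -2.506·x − 14.018·y = -268.659896
det = -19.664·-14.018 − 17.482·-2.506 = 319.459844
x = (618.017916·-14.018 − 17.482·-268.659896) / 319.459844 = -12.416781
y = (-19.664·-268.659896 − 618.017916·-2.506) / 319.459844 = 21.385101
|P − Q| = √((-12.416781 − -27.346)² + (21.385101 − 27.911)²) = 16.293218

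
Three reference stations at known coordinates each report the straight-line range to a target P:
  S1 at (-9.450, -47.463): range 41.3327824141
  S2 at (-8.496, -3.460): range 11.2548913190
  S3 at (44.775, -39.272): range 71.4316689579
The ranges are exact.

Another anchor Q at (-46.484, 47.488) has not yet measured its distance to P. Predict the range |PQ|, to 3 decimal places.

61.229

eq1: (x + 9.450)² + (y + 47.463)² = 41.3327824141²
eq2: (x + 8.496)² + (y + 3.460)² = 11.2548913190²
eq3: (x − 44.775)² + (y + 39.272)² = 71.4316689579²
eq3−eq2, eq3−eq1 (x²,y² cancel):
  -106.542·x + 71.624·y = 1512.873759
  -108.450·x − 16.382·y = 2189.032688
det = -106.542·-16.382 − 71.624·-108.450 = 9512.993844
x = (1512.873759·-16.382 − 71.624·2189.032688) / 9512.993844 = -19.086649
y = (-106.542·2189.032688 − 1512.873759·-108.450) / 9512.993844 = -7.269295
|P − Q| = √((-19.086649 − -46.484)² + (-7.269295 − 47.488)²) = 61.228884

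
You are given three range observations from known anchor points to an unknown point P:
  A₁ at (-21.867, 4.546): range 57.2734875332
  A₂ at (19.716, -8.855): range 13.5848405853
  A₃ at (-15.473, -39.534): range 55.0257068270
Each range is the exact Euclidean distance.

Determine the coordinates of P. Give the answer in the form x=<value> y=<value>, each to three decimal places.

eq1: (x + 21.867)² + (y − 4.546)² = 57.2734875332²
eq2: (x − 19.716)² + (y + 8.855)² = 13.5848405853²
eq3: (x + 15.473)² + (y + 39.534)² = 55.0257068270²
eq2−eq1, eq2−eq3 (x²,y² cancel):
  -83.166·x + 26.802·y = -3064.004356
  -70.378·x − 61.358·y = -1508.061314
det = -83.166·-61.358 − 26.802·-70.378 = 6989.170584
x = (-3064.004356·-61.358 − 26.802·-1508.061314) / 6989.170584 = 32.682024
y = (-83.166·-1508.061314 − -3064.004356·-70.378) / 6989.170584 = -12.908409

x=32.682 y=-12.908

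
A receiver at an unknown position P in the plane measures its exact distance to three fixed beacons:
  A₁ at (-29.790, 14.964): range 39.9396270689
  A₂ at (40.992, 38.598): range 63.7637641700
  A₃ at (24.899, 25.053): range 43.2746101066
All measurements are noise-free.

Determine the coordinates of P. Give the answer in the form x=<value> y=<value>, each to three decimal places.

x=0.706 y=-10.827

eq1: (x + 29.790)² + (y − 14.964)² = 39.9396270689²
eq2: (x − 40.992)² + (y − 38.598)² = 63.7637641700²
eq3: (x − 24.899)² + (y − 25.053)² = 43.2746101066²
eq3−eq2, eq3−eq1 (x²,y² cancel):
  32.186·x + 27.090·y = -270.589083
  -109.378·x − 20.178·y = 141.270455
det = 32.186·-20.178 − 27.090·-109.378 = 2313.600912
x = (-270.589083·-20.178 − 27.090·141.270455) / 2313.600912 = 0.705796
y = (32.186·141.270455 − -270.589083·-109.378) / 2313.600912 = -10.827089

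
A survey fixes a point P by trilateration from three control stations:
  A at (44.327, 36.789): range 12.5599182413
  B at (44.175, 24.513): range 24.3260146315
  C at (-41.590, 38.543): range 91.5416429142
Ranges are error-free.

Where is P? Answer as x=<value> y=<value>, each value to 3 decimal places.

x=49.434 y=48.264

eq1: (x − 44.327)² + (y − 36.789)² = 12.5599182413²
eq2: (x − 44.175)² + (y − 24.513)² = 24.3260146315²
eq3: (x + 41.590)² + (y − 38.543)² = 91.5416429142²
eq2−eq1, eq2−eq3 (x²,y² cancel):
  0.304·x + 24.552·y = 1199.999098
  -171.530·x + 28.060·y = -7125.144245
det = 0.304·28.060 − 24.552·-171.530 = 4219.934800
x = (1199.999098·28.060 − 24.552·-7125.144245) / 4219.934800 = 49.434061
y = (0.304·-7125.144245 − 1199.999098·-171.530) / 4219.934800 = 48.263732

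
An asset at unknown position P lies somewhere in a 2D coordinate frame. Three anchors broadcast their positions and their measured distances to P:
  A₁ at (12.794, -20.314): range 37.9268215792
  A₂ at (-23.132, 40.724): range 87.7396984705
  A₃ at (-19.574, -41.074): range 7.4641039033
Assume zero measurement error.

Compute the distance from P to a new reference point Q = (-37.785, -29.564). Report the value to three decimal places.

28.808

eq1: (x − 12.794)² + (y + 20.314)² = 37.9268215792²
eq2: (x + 23.132)² + (y − 40.724)² = 87.7396984705²
eq3: (x + 19.574)² + (y + 41.074)² = 7.4641039033²
eq2−eq3, eq2−eq1 (x²,y² cancel):
  7.116·x − 163.596·y = 7519.223193
  71.852·x − 122.076·y = 4642.622325
det = 7.116·-122.076 − -163.596·71.852 = 10886.006976
x = (7519.223193·-122.076 − -163.596·4642.622325) / 10886.006976 = -14.550996
y = (7.116·4642.622325 − 7519.223193·71.852) / 10886.006976 = -46.595076
|P − Q| = √((-14.550996 − -37.785)² + (-46.595076 − -29.564)²) = 28.807577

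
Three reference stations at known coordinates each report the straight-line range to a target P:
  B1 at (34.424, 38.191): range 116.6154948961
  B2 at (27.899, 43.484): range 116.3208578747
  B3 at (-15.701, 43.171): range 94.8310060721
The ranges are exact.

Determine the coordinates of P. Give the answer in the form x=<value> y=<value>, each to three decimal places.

eq1: (x − 34.424)² + (y − 38.191)² = 116.6154948961²
eq2: (x − 27.899)² + (y − 43.484)² = 116.3208578747²
eq3: (x + 15.701)² + (y − 43.171)² = 94.8310060721²
eq2−eq3, eq2−eq1 (x²,y² cancel):
  -87.200·x − 0.626·y = 3978.666449
  13.050·x − 10.586·y = -94.279873
det = -87.200·-10.586 − -0.626·13.050 = 931.268500
x = (3978.666449·-10.586 − -0.626·-94.279873) / 931.268500 = -45.290034
y = (-87.200·-94.279873 − 3978.666449·13.050) / 931.268500 = -46.925663

x=-45.290 y=-46.926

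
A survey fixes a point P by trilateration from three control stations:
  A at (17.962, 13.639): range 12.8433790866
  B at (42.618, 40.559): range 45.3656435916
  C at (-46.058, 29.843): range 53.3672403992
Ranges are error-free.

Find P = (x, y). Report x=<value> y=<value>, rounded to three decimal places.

eq1: (x − 17.962)² + (y − 13.639)² = 12.8433790866²
eq2: (x − 42.618)² + (y − 40.559)² = 45.3656435916²
eq3: (x + 46.058)² + (y − 29.843)² = 53.3672403992²
eq3−eq2, eq3−eq1 (x²,y² cancel):
  177.352·x + 21.432·y = 1239.403121
  128.040·x − 32.408·y = 179.821713
det = 177.352·-32.408 − 21.432·128.040 = -8491.776896
x = (1239.403121·-32.408 − 21.432·179.821713) / -8491.776896 = 5.183899
y = (177.352·179.821713 − 1239.403121·128.040) / -8491.776896 = 14.932262

x=5.184 y=14.932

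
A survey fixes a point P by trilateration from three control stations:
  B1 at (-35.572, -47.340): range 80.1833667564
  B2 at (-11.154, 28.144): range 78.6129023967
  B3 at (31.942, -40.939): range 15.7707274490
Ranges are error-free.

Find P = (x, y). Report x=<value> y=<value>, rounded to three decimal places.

x=42.548 y=-29.267

eq1: (x + 35.572)² + (y + 47.340)² = 80.1833667564²
eq2: (x + 11.154)² + (y − 28.144)² = 78.6129023967²
eq3: (x − 31.942)² + (y + 40.939)² = 15.7707274490²
eq1−eq2, eq1−eq3 (x²,y² cancel):
  48.836·x + 150.968·y = -2340.562451
  135.028·x + 12.802·y = 5370.506761
det = 48.836·12.802 − 150.968·135.028 = -19759.708632
x = (-2340.562451·12.802 − 150.968·5370.506761) / -19759.708632 = 42.548125
y = (48.836·5370.506761 − -2340.562451·135.028) / -19759.708632 = -29.267412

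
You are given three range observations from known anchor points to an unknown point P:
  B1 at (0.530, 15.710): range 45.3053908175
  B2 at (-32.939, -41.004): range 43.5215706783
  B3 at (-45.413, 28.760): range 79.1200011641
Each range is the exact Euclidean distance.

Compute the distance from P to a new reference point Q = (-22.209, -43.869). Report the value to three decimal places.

eq1: (x − 0.530)² + (y − 15.710)² = 45.3053908175²
eq2: (x + 32.939)² + (y + 41.004)² = 43.5215706783²
eq3: (x + 45.413)² + (y − 28.760)² = 79.1200011641²
eq1−eq3, eq1−eq2 (x²,y² cancel):
  -91.886·x + 26.100·y = -1565.002978
  -66.938·x − 113.428·y = 2677.672060
det = -91.886·-113.428 − 26.100·-66.938 = 12169.527008
x = (-1565.002978·-113.428 − 26.100·2677.672060) / 12169.527008 = 8.844051
y = (-91.886·2677.672060 − -1565.002978·-66.938) / 12169.527008 = -28.825997
|P − Q| = √((8.844051 − -22.209)² + (-28.825997 − -43.869)²) = 34.504839

34.505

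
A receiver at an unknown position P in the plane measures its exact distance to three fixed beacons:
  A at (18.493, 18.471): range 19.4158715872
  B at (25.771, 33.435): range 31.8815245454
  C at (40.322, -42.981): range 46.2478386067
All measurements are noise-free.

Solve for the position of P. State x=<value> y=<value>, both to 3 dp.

x=28.181 y=1.645

eq1: (x − 18.493)² + (y − 18.471)² = 19.4158715872²
eq2: (x − 25.771)² + (y − 33.435)² = 31.8815245454²
eq3: (x − 40.322)² + (y + 42.981)² = 46.2478386067²
eq1−eq3, eq1−eq2 (x²,y² cancel):
  43.658·x − 122.904·y = 1028.174649
  14.556·x + 29.928·y = 459.419238
det = 43.658·29.928 − -122.904·14.556 = 3095.587248
x = (1028.174649·29.928 − -122.904·459.419238) / 3095.587248 = 28.180654
y = (43.658·459.419238 − 1028.174649·14.556) / 3095.587248 = 1.644669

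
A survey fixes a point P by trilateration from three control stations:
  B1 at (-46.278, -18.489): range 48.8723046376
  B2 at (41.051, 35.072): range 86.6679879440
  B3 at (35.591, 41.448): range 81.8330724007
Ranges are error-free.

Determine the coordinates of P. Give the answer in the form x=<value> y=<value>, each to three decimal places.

eq1: (x + 46.278)² + (y + 18.489)² = 48.8723046376²
eq2: (x − 41.051)² + (y − 35.072)² = 86.6679879440²
eq3: (x − 35.591)² + (y − 41.448)² = 81.8330724007²
eq3−eq1, eq3−eq2 (x²,y² cancel):
  -163.738·x − 119.874·y = 3806.989998
  10.920·x − 12.752·y = -884.114596
det = -163.738·-12.752 − -119.874·10.920 = 3397.011056
x = (3806.989998·-12.752 − -119.874·-884.114596) / 3397.011056 = -45.489722
y = (-163.738·-884.114596 − 3806.989998·10.920) / 3397.011056 = 30.376947

x=-45.490 y=30.377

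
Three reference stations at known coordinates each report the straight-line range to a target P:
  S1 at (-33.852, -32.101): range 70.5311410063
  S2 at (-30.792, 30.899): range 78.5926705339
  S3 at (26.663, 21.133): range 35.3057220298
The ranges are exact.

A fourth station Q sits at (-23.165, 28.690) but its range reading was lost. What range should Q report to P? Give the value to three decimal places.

71.089

eq1: (x + 33.852)² + (y + 32.101)² = 70.5311410063²
eq2: (x + 30.792)² + (y − 30.899)² = 78.5926705339²
eq3: (x − 26.663)² + (y − 21.133)² = 35.3057220298²
eq1−eq2, eq1−eq3 (x²,y² cancel):
  6.120·x + 126.000·y = -1475.702650
  121.030·x + 106.468·y = 2709.234997
det = 6.120·106.468 − 126.000·121.030 = -14598.195840
x = (-1475.702650·106.468 − 126.000·2709.234997) / -14598.195840 = 34.146598
y = (6.120·2709.234997 − -1475.702650·121.030) / -14598.195840 = -13.370475
|P − Q| = √((34.146598 − -23.165)² + (-13.370475 − 28.690)²) = 71.089400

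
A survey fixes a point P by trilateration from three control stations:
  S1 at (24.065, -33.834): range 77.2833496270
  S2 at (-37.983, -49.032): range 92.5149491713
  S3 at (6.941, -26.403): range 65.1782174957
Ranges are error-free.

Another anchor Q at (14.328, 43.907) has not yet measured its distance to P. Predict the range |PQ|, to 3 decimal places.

eq1: (x − 24.065)² + (y + 33.834)² = 77.2833496270²
eq2: (x + 37.983)² + (y + 49.032)² = 92.5149491713²
eq3: (x − 6.941)² + (y + 26.403)² = 65.1782174957²
eq3−eq1, eq3−eq2 (x²,y² cancel):
  34.248·x − 14.862·y = -745.948203
  -89.848·x − 45.258·y = -1209.266361
det = 34.248·-45.258 − -14.862·-89.848 = -2885.316960
x = (-745.948203·-45.258 − -14.862·-1209.266361) / -2885.316960 = -5.471845
y = (34.248·-1209.266361 − -745.948203·-89.848) / -2885.316960 = 37.582321
|P − Q| = √((-5.471845 − 14.328)² + (37.582321 − 43.907)²) = 20.785462

20.785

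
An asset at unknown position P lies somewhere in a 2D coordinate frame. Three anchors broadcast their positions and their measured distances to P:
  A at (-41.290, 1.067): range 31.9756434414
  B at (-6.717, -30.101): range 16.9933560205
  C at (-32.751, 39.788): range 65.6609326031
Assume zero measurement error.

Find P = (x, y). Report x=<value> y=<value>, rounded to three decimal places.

eq1: (x + 41.290)² + (y − 1.067)² = 31.9756434414²
eq2: (x + 6.717)² + (y + 30.101)² = 16.9933560205²
eq3: (x + 32.751)² + (y − 39.788)² = 65.6609326031²
eq1−eq2, eq1−eq3 (x²,y² cancel):
  69.146·x − 62.336·y = -21.146674
  17.078·x + 77.442·y = -2339.205941
det = 69.146·77.442 − -62.336·17.078 = 6419.378740
x = (-21.146674·77.442 − -62.336·-2339.205941) / 6419.378740 = -22.970195
y = (69.146·-2339.205941 − -21.146674·17.078) / 6419.378740 = -25.140375

x=-22.970 y=-25.140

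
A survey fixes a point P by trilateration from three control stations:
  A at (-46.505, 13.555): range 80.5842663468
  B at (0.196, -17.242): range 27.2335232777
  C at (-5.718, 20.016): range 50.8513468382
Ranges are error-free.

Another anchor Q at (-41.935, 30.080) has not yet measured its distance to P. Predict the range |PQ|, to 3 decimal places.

eq1: (x + 46.505)² + (y − 13.555)² = 80.5842663468²
eq2: (x − 0.196)² + (y + 17.242)² = 27.2335232777²
eq3: (x + 5.718)² + (y − 20.016)² = 50.8513468382²
eq3−eq1, eq3−eq2 (x²,y² cancel):
  -81.574·x − 12.922·y = -1994.847237
  11.828·x − 74.516·y = 1708.183885
det = -81.574·-74.516 − -12.922·11.828 = 6231.409600
x = (-1994.847237·-74.516 − -12.922·1708.183885) / 6231.409600 = 27.396881
y = (-81.574·1708.183885 − -1994.847237·11.828) / 6231.409600 = -18.574985
|P − Q| = √((27.396881 − -41.935)² + (-18.574985 − 30.080)²) = 84.700752

84.701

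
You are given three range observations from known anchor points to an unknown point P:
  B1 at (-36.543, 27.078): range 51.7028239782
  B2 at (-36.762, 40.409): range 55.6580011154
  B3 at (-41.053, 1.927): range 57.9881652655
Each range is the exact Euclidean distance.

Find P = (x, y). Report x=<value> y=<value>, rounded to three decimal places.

eq1: (x + 36.543)² + (y − 27.078)² = 51.7028239782²
eq2: (x + 36.762)² + (y − 40.409)² = 55.6580011154²
eq3: (x + 41.053)² + (y − 1.927)² = 57.9881652655²
eq2−eq1, eq2−eq3 (x²,y² cancel):
  0.438·x − 26.662·y = -491.091911
  -8.582·x − 76.964·y = -1560.084010
det = 0.438·-76.964 − -26.662·-8.582 = -262.523516
x = (-491.091911·-76.964 − -26.662·-1560.084010) / -262.523516 = 14.469416
y = (0.438·-1560.084010 − -491.091911·-8.582) / -262.523516 = 18.656872

x=14.469 y=18.657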